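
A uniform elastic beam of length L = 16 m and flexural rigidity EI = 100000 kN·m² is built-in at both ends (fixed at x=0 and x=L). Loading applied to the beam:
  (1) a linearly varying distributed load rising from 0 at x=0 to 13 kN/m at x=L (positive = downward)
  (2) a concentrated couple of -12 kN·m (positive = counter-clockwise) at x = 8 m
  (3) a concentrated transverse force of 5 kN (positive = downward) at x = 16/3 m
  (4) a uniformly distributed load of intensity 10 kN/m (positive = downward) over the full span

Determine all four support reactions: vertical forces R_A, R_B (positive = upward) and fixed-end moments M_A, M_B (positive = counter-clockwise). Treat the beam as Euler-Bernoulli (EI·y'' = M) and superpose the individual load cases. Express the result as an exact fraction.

Load 1 — triangular load w₀=13 kN/m (0→w₀ over full span):
  R_A = 3w₀L/20 = 3·13·16/20 = 156/5 kN
  M_A = w₀L²/30 = 13·16²/30 = 1664/15 kN·m
  R_B = 7w₀L/20 = 7·13·16/20 = 364/5 kN
  M_B = -w₀L²/20 = -13·16²/20 = -832/5 kN·m
Load 2 — applied couple M₀=-12 kN·m at a=8 m (b=L-a=8):
  R_A = 6M₀ab/L³ = 6·(-12)·8·8/16³ = -9/8 kN
  M_A = M₀b(2a-b)/L² = (-12)·8·(2·8-8)/16² = -3 kN·m
  R_B = -6M₀ab/L³ = -6·(-12)·8·8/16³ = 9/8 kN
  M_B = M₀a(2b-a)/L² = (-12)·8·(2·8-8)/16² = -3 kN·m
Load 3 — point force P=5 kN at a=16/3 m (b=L-a=32/3):
  R_A = Pb²(3a+b)/L³ = 5·(32/3)²·(3·(16/3)+(32/3))/16³ = 100/27 kN
  M_A = Pab²/L² = 5·(16/3)·(32/3)²/16² = 320/27 kN·m
  R_B = Pa²(a+3b)/L³ = 5·(16/3)²·((16/3)+3·(32/3))/16³ = 35/27 kN
  M_B = -Pa²b/L² = -5·(16/3)²·(32/3)/16² = -160/27 kN·m
Load 4 — uniform load w=10 kN/m over full span:
  R_A = wL/2 = 10·16/2 = 80 kN
  M_A = wL²/12 = 10·16²/12 = 640/3 kN·m
  R_B = wL/2 = 10·16/2 = 80 kN
  M_B = -wL²/12 = -10·16²/12 = -640/3 kN·m
Superposition: R_A = 122881/1080 kN, M_A = 44971/135 kN·m, R_B = 167639/1080 kN, M_B = -52469/135 kN·m

R_A = 122881/1080 kN, M_A = 44971/135 kN·m, R_B = 167639/1080 kN, M_B = -52469/135 kN·m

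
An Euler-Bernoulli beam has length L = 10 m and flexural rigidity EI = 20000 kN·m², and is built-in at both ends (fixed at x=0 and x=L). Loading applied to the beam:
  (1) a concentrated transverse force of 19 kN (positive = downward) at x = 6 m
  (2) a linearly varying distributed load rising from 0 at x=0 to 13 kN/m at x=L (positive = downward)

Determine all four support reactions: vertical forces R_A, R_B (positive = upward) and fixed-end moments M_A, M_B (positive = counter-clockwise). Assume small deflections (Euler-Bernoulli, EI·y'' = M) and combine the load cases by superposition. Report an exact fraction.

R_A = 6547/250 kN, M_A = 4618/75 kN·m, R_B = 14453/250 kN, M_B = -2309/25 kN·m

Load 1 — point force P=19 kN at a=6 m (b=L-a=4):
  R_A = Pb²(3a+b)/L³ = 19·4²·(3·6+4)/10³ = 836/125 kN
  M_A = Pab²/L² = 19·6·4²/10² = 456/25 kN·m
  R_B = Pa²(a+3b)/L³ = 19·6²·(6+3·4)/10³ = 1539/125 kN
  M_B = -Pa²b/L² = -19·6²·4/10² = -684/25 kN·m
Load 2 — triangular load w₀=13 kN/m (0→w₀ over full span):
  R_A = 3w₀L/20 = 3·13·10/20 = 39/2 kN
  M_A = w₀L²/30 = 13·10²/30 = 130/3 kN·m
  R_B = 7w₀L/20 = 7·13·10/20 = 91/2 kN
  M_B = -w₀L²/20 = -13·10²/20 = -65 kN·m
Superposition: R_A = 6547/250 kN, M_A = 4618/75 kN·m, R_B = 14453/250 kN, M_B = -2309/25 kN·m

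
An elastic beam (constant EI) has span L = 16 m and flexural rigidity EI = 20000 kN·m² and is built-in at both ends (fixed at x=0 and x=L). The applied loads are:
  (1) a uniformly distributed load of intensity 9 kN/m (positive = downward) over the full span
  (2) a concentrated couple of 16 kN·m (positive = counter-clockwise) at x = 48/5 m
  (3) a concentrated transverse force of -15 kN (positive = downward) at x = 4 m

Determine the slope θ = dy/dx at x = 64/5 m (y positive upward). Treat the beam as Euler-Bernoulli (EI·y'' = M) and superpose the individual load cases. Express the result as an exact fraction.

Load 1 — uniform load w=9 kN/m over full span:
  θ_1 = -wx(L-x)(L-2x)/(12EI) = -9·(64/5)·(16-(64/5))·(16-2·(64/5))/(12·20000) = 1152/78125 rad
Load 2 — applied couple M₀=16 kN·m at a=48/5 m (b=L-a=32/5):
  θ_2 = (R_Ax²/2 - M_Ax - M₀(x-a))/EI  [x>a] with R_A=36/25, M_A=128/25 = ((36/25)·(64/5)²/2 - (128/25)·(64/5) - 16·((64/5)-(48/5)))/20000 = 24/390625 rad
Load 3 — point force P=-15 kN at a=4 m (b=L-a=12):
  θ_3 = Pa²(L-x)(2bL-(3b+a)(L-x))/(2L³EI)  [x>a] = (-15)·4²·(16-(64/5))·(2·12·16-(3·12+4)·(16-(64/5)))/(2·16³·20000) = -3/2500 rad
Superposition: θ = Σ θ_i = 21261/1562500 rad ≈ 0.013607 rad

θ(64/5) = 21261/1562500 rad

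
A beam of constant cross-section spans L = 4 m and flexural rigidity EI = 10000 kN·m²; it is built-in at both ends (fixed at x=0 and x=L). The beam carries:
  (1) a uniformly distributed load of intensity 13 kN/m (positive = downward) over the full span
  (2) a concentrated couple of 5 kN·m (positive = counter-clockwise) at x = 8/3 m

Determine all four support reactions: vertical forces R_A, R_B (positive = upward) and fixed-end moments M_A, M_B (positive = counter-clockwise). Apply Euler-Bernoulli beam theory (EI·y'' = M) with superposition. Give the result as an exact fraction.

R_A = 83/3 kN, M_A = 19 kN·m, R_B = 73/3 kN, M_B = -52/3 kN·m

Load 1 — uniform load w=13 kN/m over full span:
  R_A = wL/2 = 13·4/2 = 26 kN
  M_A = wL²/12 = 13·4²/12 = 52/3 kN·m
  R_B = wL/2 = 13·4/2 = 26 kN
  M_B = -wL²/12 = -13·4²/12 = -52/3 kN·m
Load 2 — applied couple M₀=5 kN·m at a=8/3 m (b=L-a=4/3):
  R_A = 6M₀ab/L³ = 6·5·(8/3)·(4/3)/4³ = 5/3 kN
  M_A = M₀b(2a-b)/L² = 5·(4/3)·(2·(8/3)-(4/3))/4² = 5/3 kN·m
  R_B = -6M₀ab/L³ = -6·5·(8/3)·(4/3)/4³ = -5/3 kN
  M_B = M₀a(2b-a)/L² = 5·(8/3)·(2·(4/3)-(8/3))/4² = 0 kN·m
Superposition: R_A = 83/3 kN, M_A = 19 kN·m, R_B = 73/3 kN, M_B = -52/3 kN·m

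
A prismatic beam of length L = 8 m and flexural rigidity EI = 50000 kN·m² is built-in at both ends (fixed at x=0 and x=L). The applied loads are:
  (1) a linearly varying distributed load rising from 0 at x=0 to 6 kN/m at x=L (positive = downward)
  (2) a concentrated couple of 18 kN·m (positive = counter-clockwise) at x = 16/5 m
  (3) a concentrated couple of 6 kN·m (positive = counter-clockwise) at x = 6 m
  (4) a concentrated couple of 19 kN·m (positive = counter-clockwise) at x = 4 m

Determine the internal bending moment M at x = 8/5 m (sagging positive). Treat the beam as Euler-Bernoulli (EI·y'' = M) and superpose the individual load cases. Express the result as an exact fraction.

M(8/5) = 1657/1000 kN·m

Load 1 — triangular load w₀=6 kN/m (0→w₀ over full span):
  M_1 = 3w₀Lx/20 - w₀L²/30 - w₀x³/(6L) = 3·6·8·(8/5)/20 - 6·8²/30 - 6·(8/5)³/(6·8) = -224/125 kN·m
Load 2 — applied couple M₀=18 kN·m at a=16/5 m (b=L-a=24/5):
  M_2 = R_Ax - M_A  [x≤a] with R_A=81/25, M_A=54/25 = (81/25)·(8/5) - (54/25) = 378/125 kN·m
Load 3 — applied couple M₀=6 kN·m at a=6 m (b=L-a=2):
  M_3 = R_Ax - M_A  [x≤a] with R_A=27/32, M_A=15/8 = (27/32)·(8/5) - (15/8) = -21/40 kN·m
Load 4 — applied couple M₀=19 kN·m at a=4 m (b=L-a=4):
  M_4 = R_Ax - M_A  [x≤a] with R_A=57/16, M_A=19/4 = (57/16)·(8/5) - (19/4) = 19/20 kN·m
Superposition: M = Σ M_i = 1657/1000 kN·m ≈ 1.657000 kN·m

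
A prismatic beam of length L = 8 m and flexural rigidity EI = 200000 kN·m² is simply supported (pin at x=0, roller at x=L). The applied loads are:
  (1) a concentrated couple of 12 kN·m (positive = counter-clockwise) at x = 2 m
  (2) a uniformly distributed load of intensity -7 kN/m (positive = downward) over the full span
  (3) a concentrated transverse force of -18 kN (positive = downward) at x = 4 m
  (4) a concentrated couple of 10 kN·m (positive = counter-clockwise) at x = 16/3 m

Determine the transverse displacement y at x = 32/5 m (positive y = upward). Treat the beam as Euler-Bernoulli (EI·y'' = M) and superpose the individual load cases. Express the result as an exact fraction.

Load 1 — applied couple M₀=12 kN·m at a=2 m (b=L-a=6):
  y_1 = (M₀x³/(6L)-M₀(x-a)²/2+C₁x)/EI  [x>a] with C₁=M₀(3b²-L²)/(6L)=11 = (12·(32/5)³/(6·8)-12·((32/5)-2)²/2+11·(32/5))/200000 = 309/3125000 m
Load 2 — uniform load w=-7 kN/m over full span:
  y_2 = -wx(L³-2Lx²+x³)/(24EI) = -(-7)·(32/5)·(8³-2·8·(32/5)²+(32/5)³)/(24·200000) = 6496/5859375 m
Load 3 — point force P=-18 kN at a=4 m (b=L-a=4):
  y_3 = -Pa(L-x)(2Lx-a²-x²)/(6LEI)  [x>a] = -(-18)·4·(8-(32/5))·(2·8·(32/5)-4²-(32/5)²)/(6·8·200000) = 213/390625 m
Load 4 — applied couple M₀=10 kN·m at a=16/3 m (b=L-a=8/3):
  y_4 = (M₀x³/(6L)-M₀(x-a)²/2+C₁x)/EI  [x>a] with C₁=M₀(3b²-L²)/(6L)=-80/9 = (10·(32/5)³/(6·8)-10·((32/5)-(16/3))²/2+(-80/9)·(32/5))/200000 = -28/703125 m
Superposition: y = Σ y_i = 240889/140625000 m ≈ 0.001713 m

y(32/5) = 240889/140625000 m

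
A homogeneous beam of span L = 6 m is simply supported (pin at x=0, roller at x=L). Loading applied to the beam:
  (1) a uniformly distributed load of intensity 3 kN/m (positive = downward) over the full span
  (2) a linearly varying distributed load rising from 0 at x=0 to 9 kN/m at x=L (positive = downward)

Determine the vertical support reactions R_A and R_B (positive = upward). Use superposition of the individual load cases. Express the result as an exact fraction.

Load 1 — uniform load w=3 kN/m over full span:
  R_A = wL/2 = 3·6/2 = 9 kN
  R_B = wL/2 = 3·6/2 = 9 kN
Load 2 — triangular load w₀=9 kN/m (0→w₀ over full span):
  R_A = w₀L/6 = 9·6/6 = 9 kN
  R_B = w₀L/3 = 9·6/3 = 18 kN
Superposition: R_A = 18 kN, R_B = 27 kN

R_A = 18 kN, R_B = 27 kN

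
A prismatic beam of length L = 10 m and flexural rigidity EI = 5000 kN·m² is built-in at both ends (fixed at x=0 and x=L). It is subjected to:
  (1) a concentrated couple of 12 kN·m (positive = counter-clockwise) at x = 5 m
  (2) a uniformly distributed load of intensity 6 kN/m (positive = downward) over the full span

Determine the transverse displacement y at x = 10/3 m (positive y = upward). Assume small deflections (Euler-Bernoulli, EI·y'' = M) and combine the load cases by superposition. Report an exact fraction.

y(10/3) = -209/8100 m

Load 1 — applied couple M₀=12 kN·m at a=5 m (b=L-a=5):
  y_1 = (R_Ax³/6 - M_Ax²/2)/EI  [x≤a] with R_A=9/5, M_A=3 = ((9/5)·(10/3)³/6 - 3·(10/3)²/2)/5000 = -1/900 m
Load 2 — uniform load w=6 kN/m over full span:
  y_2 = -wx²(L-x)²/(24EI) = -6·(10/3)²·(10-(10/3))²/(24·5000) = -2/81 m
Superposition: y = Σ y_i = -209/8100 m ≈ -0.025802 m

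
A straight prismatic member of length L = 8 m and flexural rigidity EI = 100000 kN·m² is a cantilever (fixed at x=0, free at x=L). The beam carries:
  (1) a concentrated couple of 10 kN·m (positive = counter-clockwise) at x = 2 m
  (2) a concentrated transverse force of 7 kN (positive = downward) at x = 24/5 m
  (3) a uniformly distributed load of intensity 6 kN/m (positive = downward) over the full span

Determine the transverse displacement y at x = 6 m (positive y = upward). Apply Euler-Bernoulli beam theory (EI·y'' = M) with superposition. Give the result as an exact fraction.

Load 1 — applied couple M₀=10 kN·m at a=2 m (b=L-a=6):
  y_1 = M₀a(2x-a)/(2EI)  [x>a] = 10·2·(2·6-2)/(2·100000) = 1/1000 m
Load 2 — point force P=7 kN at a=24/5 m (b=L-a=16/5):
  y_2 = -Pa²(3x-a)/(6EI)  [x>a] = -7·(24/5)²·(3·6-(24/5))/(6·100000) = -1386/390625 m
Load 3 — uniform load w=6 kN/m over full span:
  y_3 = -wx²(x²-4Lx+6L²)/(24EI) = -6·6²·(6²-4·8·6+6·8²)/(24·100000) = -513/25000 m
Superposition: y = Σ y_i = -9011/390625 m ≈ -0.023068 m

y(6) = -9011/390625 m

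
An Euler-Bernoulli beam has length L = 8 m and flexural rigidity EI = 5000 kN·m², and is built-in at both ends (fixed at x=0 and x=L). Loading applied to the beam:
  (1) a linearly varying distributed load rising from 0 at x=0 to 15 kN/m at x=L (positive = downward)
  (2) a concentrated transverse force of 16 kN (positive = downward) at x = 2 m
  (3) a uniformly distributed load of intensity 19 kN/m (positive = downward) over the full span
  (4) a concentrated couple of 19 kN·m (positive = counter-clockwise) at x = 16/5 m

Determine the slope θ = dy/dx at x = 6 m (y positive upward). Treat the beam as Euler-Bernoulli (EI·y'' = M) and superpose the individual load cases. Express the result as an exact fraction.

Load 1 — triangular load w₀=15 kN/m (0→w₀ over full span):
  θ_1 = -w₀(2x(L-x)(L-2x)(x+2L)+x²(L-x)²)/(120LEI) = -15·(2·6·(8-6)·(8-2·6)·(6+2·8)+6²·(8-6)²)/(120·8·5000) = 123/20000 rad
Load 2 — point force P=16 kN at a=2 m (b=L-a=6):
  θ_2 = Pa²(L-x)(2bL-(3b+a)(L-x))/(2L³EI)  [x>a] = 16·2²·(8-6)·(2·6·8-(3·6+2)·(8-6))/(2·8³·5000) = 7/5000 rad
Load 3 — uniform load w=19 kN/m over full span:
  θ_3 = -wx(L-x)(L-2x)/(12EI) = -19·6·(8-6)·(8-2·6)/(12·5000) = 19/1250 rad
Load 4 — applied couple M₀=19 kN·m at a=16/5 m (b=L-a=24/5):
  θ_4 = (R_Ax²/2 - M_Ax - M₀(x-a))/EI  [x>a] with R_A=171/50, M_A=57/25 = ((171/50)·6²/2 - (57/25)·6 - 19·(6-(16/5)))/5000 = -133/125000 rad
Superposition: θ = Σ θ_i = 10843/500000 rad ≈ 0.021686 rad

θ(6) = 10843/500000 rad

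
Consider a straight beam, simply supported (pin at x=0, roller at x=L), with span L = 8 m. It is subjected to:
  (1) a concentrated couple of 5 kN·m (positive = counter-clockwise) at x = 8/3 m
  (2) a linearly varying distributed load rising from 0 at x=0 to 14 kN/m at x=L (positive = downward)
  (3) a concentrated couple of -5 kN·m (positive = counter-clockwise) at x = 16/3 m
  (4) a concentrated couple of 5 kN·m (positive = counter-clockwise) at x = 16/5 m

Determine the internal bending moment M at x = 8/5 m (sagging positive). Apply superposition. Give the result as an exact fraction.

M(8/5) = 3709/125 kN·m

Load 1 — applied couple M₀=5 kN·m at a=8/3 m (b=L-a=16/3):
  M_1 = M₀x/L  [x≤a] = 5·(8/5)/8 = 1 kN·m
Load 2 — triangular load w₀=14 kN/m (0→w₀ over full span):
  M_2 = w₀Lx/6 - w₀x³/(6L) = 14·8·(8/5)/6 - 14·(8/5)³/(6·8) = 3584/125 kN·m
Load 3 — applied couple M₀=-5 kN·m at a=16/3 m (b=L-a=8/3):
  M_3 = M₀x/L  [x≤a] = (-5)·(8/5)/8 = -1 kN·m
Load 4 — applied couple M₀=5 kN·m at a=16/5 m (b=L-a=24/5):
  M_4 = M₀x/L  [x≤a] = 5·(8/5)/8 = 1 kN·m
Superposition: M = Σ M_i = 3709/125 kN·m ≈ 29.672000 kN·m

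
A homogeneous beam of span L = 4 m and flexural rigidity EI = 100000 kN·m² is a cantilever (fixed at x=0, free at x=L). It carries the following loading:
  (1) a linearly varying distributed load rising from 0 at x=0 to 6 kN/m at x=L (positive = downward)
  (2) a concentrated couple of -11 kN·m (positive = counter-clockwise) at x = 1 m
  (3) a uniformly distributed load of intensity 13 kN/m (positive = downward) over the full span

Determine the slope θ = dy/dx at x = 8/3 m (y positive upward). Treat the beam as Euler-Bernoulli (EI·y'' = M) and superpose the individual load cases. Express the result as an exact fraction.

θ(8/3) = -15419/8100000 rad

Load 1 — triangular load w₀=6 kN/m (0→w₀ over full span):
  θ_1 = (w₀Lx²/4-w₀L²x/3-w₀x⁴/(24L))/EI = (6·4·(8/3)²/4-6·4²·(8/3)/3-6·(8/3)⁴/(24·4))/100000 = -116/253125 rad
Load 2 — applied couple M₀=-11 kN·m at a=1 m (b=L-a=3):
  θ_2 = M₀a/EI  [x>a] = (-11)·1/100000 = -11/100000 rad
Load 3 — uniform load w=13 kN/m over full span:
  θ_3 = -wx(x²-3Lx+3L²)/(6EI) = -13·(8/3)·((8/3)²-3·4·(8/3)+3·4²)/(6·100000) = -338/253125 rad
Superposition: θ = Σ θ_i = -15419/8100000 rad ≈ -0.001904 rad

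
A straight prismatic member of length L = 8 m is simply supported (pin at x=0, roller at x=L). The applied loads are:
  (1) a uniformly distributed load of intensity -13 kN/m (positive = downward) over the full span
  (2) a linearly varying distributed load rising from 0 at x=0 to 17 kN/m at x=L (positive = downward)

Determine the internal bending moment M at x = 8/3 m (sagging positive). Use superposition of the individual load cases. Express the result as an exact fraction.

Load 1 — uniform load w=-13 kN/m over full span:
  M_1 = wx(L-x)/2 = (-13)·(8/3)·(8-(8/3))/2 = -832/9 kN·m
Load 2 — triangular load w₀=17 kN/m (0→w₀ over full span):
  M_2 = w₀Lx/6 - w₀x³/(6L) = 17·8·(8/3)/6 - 17·(8/3)³/(6·8) = 4352/81 kN·m
Superposition: M = Σ M_i = -3136/81 kN·m ≈ -38.716049 kN·m

M(8/3) = -3136/81 kN·m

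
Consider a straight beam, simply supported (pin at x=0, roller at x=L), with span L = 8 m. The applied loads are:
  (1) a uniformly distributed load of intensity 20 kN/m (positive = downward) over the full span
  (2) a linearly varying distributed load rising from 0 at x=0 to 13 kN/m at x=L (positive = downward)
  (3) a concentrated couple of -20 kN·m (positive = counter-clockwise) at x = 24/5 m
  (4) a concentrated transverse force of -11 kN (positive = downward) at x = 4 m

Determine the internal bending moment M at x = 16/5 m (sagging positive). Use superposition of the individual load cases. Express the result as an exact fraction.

M(16/5) = 21824/125 kN·m

Load 1 — uniform load w=20 kN/m over full span:
  M_1 = wx(L-x)/2 = 20·(16/5)·(8-(16/5))/2 = 768/5 kN·m
Load 2 — triangular load w₀=13 kN/m (0→w₀ over full span):
  M_2 = w₀Lx/6 - w₀x³/(6L) = 13·8·(16/5)/6 - 13·(16/5)³/(6·8) = 5824/125 kN·m
Load 3 — applied couple M₀=-20 kN·m at a=24/5 m (b=L-a=16/5):
  M_3 = M₀x/L  [x≤a] = (-20)·(16/5)/8 = -8 kN·m
Load 4 — point force P=-11 kN at a=4 m (b=L-a=4):
  M_4 = Pbx/L  [x≤a] = (-11)·4·(16/5)/8 = -88/5 kN·m
Superposition: M = Σ M_i = 21824/125 kN·m ≈ 174.592000 kN·m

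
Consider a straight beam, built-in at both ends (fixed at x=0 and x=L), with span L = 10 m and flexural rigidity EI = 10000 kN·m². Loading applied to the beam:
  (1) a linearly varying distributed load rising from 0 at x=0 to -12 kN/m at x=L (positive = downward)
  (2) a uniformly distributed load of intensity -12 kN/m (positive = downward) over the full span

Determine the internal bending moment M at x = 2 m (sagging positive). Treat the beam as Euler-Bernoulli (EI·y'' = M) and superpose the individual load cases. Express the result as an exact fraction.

M(2) = 48/5 kN·m

Load 1 — triangular load w₀=-12 kN/m (0→w₀ over full span):
  M_1 = 3w₀Lx/20 - w₀L²/30 - w₀x³/(6L) = 3·(-12)·10·2/20 - (-12)·10²/30 - (-12)·2³/(6·10) = 28/5 kN·m
Load 2 — uniform load w=-12 kN/m over full span:
  M_2 = wLx/2 - wL²/12 - wx²/2 = (-12)·10·2/2 - (-12)·10²/12 - (-12)·2²/2 = 4 kN·m
Superposition: M = Σ M_i = 48/5 kN·m ≈ 9.600000 kN·m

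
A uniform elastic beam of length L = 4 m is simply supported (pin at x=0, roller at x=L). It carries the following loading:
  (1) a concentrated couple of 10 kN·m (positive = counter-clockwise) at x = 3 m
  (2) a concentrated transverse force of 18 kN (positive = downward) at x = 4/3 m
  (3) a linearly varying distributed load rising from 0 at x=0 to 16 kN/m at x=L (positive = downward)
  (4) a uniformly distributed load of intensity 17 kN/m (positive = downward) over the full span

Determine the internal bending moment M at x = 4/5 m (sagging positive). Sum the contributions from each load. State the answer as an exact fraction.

M(4/5) = 5194/125 kN·m

Load 1 — applied couple M₀=10 kN·m at a=3 m (b=L-a=1):
  M_1 = M₀x/L  [x≤a] = 10·(4/5)/4 = 2 kN·m
Load 2 — point force P=18 kN at a=4/3 m (b=L-a=8/3):
  M_2 = Pbx/L  [x≤a] = 18·(8/3)·(4/5)/4 = 48/5 kN·m
Load 3 — triangular load w₀=16 kN/m (0→w₀ over full span):
  M_3 = w₀Lx/6 - w₀x³/(6L) = 16·4·(4/5)/6 - 16·(4/5)³/(6·4) = 1024/125 kN·m
Load 4 — uniform load w=17 kN/m over full span:
  M_4 = wx(L-x)/2 = 17·(4/5)·(4-(4/5))/2 = 544/25 kN·m
Superposition: M = Σ M_i = 5194/125 kN·m ≈ 41.552000 kN·m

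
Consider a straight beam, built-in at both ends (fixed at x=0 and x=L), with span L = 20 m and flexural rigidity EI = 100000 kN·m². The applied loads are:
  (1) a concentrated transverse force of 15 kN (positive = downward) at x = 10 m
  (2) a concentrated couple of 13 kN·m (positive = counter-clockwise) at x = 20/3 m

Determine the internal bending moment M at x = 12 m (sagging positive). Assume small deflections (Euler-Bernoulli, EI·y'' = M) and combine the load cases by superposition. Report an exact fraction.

Load 1 — point force P=15 kN at a=10 m (b=L-a=10):
  M_1 = Pa²(a+3b)(L-x)/L³ - Pa²b/L²  [x>a] = 15·10²·(10+3·10)·(20-12)/20³ - 15·10²·10/20² = 45/2 kN·m
Load 2 — applied couple M₀=13 kN·m at a=20/3 m (b=L-a=40/3):
  M_2 = R_Ax - M_A - M₀  [x>a] with R_A=13/15, M_A=0 = (13/15)·12 - 0 - 13 = -13/5 kN·m
Superposition: M = Σ M_i = 199/10 kN·m ≈ 19.900000 kN·m

M(12) = 199/10 kN·m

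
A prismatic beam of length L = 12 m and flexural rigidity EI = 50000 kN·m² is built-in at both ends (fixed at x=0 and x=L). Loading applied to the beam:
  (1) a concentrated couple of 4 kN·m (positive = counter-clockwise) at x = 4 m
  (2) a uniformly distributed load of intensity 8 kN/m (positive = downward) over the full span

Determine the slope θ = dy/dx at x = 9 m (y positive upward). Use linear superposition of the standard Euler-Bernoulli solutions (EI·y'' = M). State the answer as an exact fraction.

Load 1 — applied couple M₀=4 kN·m at a=4 m (b=L-a=8):
  θ_1 = (R_Ax²/2 - M_Ax - M₀(x-a))/EI  [x>a] with R_A=4/9, M_A=0 = ((4/9)·9²/2 - 0·9 - 4·(9-4))/50000 = -1/25000 rad
Load 2 — uniform load w=8 kN/m over full span:
  θ_2 = -wx(L-x)(L-2x)/(12EI) = -8·9·(12-9)·(12-2·9)/(12·50000) = 27/12500 rad
Superposition: θ = Σ θ_i = 53/25000 rad ≈ 0.002120 rad

θ(9) = 53/25000 rad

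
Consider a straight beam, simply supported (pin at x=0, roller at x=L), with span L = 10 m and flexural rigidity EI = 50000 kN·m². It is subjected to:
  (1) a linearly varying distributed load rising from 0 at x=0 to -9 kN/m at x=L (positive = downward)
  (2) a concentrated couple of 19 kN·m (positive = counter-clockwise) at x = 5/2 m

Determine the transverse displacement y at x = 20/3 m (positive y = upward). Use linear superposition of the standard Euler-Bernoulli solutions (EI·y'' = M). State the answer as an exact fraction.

Load 1 — triangular load w₀=-9 kN/m (0→w₀ over full span):
  y_1 = -w₀x(7L⁴-10L²x²+3x⁴)/(360LEI) = -(-9)·(20/3)·(7·10⁴-10·10²·(20/3)²+3·(20/3)⁴)/(360·10·50000) = 17/1620 m
Load 2 — applied couple M₀=19 kN·m at a=5/2 m (b=L-a=15/2):
  y_2 = (M₀x³/(6L)-M₀(x-a)²/2+C₁x)/EI  [x>a] with C₁=M₀(3b²-L²)/(6L)=1045/48 = (19·(20/3)³/(6·10)-19·((20/3)-(5/2))²/2+(1045/48)·(20/3))/50000 = 1919/1296000 m
Superposition: y = Σ y_i = 5173/432000 m ≈ 0.011975 m

y(20/3) = 5173/432000 m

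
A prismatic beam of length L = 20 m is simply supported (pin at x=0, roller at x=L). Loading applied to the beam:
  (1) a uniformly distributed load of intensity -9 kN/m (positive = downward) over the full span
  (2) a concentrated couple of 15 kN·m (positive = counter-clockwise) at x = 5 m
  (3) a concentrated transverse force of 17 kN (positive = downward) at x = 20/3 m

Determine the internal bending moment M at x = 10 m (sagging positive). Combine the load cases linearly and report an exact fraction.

Load 1 — uniform load w=-9 kN/m over full span:
  M_1 = wx(L-x)/2 = (-9)·10·(20-10)/2 = -450 kN·m
Load 2 — applied couple M₀=15 kN·m at a=5 m (b=L-a=15):
  M_2 = M₀x/L - M₀  [x>a] = 15·10/20 - 15 = -15/2 kN·m
Load 3 — point force P=17 kN at a=20/3 m (b=L-a=40/3):
  M_3 = Pa(L-x)/L  [x>a] = 17·(20/3)·(20-10)/20 = 170/3 kN·m
Superposition: M = Σ M_i = -2405/6 kN·m ≈ -400.833333 kN·m

M(10) = -2405/6 kN·m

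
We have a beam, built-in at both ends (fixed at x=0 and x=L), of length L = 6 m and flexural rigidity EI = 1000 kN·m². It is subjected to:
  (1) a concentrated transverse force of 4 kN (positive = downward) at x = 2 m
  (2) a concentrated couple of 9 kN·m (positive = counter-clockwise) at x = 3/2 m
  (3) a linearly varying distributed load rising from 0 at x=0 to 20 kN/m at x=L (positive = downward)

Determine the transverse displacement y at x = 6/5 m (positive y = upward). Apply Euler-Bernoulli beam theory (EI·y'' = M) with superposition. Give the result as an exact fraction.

y(6/5) = -912809/75000000 m

Load 1 — point force P=4 kN at a=2 m (b=L-a=4):
  y_1 = -Pb²x²(3aL-(3a+b)x)/(6L³EI)  [x≤a] = -4·4²·(6/5)²·(3·2·6-(3·2+4)·(6/5))/(6·6³·1000) = -16/9375 m
Load 2 — applied couple M₀=9 kN·m at a=3/2 m (b=L-a=9/2):
  y_2 = (R_Ax³/6 - M_Ax²/2)/EI  [x≤a] with R_A=27/16, M_A=-27/16 = ((27/16)·(6/5)³/6 - (-27/16)·(6/5)²/2)/1000 = 1701/1000000 m
Load 3 — triangular load w₀=20 kN/m (0→w₀ over full span):
  y_3 = -w₀x²(L-x)²(x+2L)/(120LEI) = -20·(6/5)²·(6-(6/5))²·((6/5)+2·6)/(120·6·1000) = -4752/390625 m
Superposition: y = Σ y_i = -912809/75000000 m ≈ -0.012171 m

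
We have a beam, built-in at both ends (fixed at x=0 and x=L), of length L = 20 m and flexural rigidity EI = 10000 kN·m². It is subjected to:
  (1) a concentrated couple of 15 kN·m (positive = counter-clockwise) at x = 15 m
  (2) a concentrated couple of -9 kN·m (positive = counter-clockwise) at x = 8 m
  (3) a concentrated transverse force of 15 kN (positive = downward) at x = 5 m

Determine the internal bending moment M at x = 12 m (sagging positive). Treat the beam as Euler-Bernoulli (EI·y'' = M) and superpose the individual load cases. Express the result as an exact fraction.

M(12) = 12429/1000 kN·m

Load 1 — applied couple M₀=15 kN·m at a=15 m (b=L-a=5):
  M_1 = R_Ax - M_A  [x≤a] with R_A=27/32, M_A=75/16 = (27/32)·12 - (75/16) = 87/16 kN·m
Load 2 — applied couple M₀=-9 kN·m at a=8 m (b=L-a=12):
  M_2 = R_Ax - M_A - M₀  [x>a] with R_A=-81/125, M_A=-27/25 = (-81/125)·12 - (-27/25) - (-9) = 288/125 kN·m
Load 3 — point force P=15 kN at a=5 m (b=L-a=15):
  M_3 = Pa²(a+3b)(L-x)/L³ - Pa²b/L²  [x>a] = 15·5²·(5+3·15)·(20-12)/20³ - 15·5²·15/20² = 75/16 kN·m
Superposition: M = Σ M_i = 12429/1000 kN·m ≈ 12.429000 kN·m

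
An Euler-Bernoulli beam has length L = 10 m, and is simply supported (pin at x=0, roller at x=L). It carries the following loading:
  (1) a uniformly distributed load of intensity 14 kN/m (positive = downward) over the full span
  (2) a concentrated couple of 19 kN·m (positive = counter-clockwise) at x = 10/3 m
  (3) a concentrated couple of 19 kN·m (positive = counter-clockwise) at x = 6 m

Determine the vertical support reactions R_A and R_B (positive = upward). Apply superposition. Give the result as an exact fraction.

Load 1 — uniform load w=14 kN/m over full span:
  R_A = wL/2 = 14·10/2 = 70 kN
  R_B = wL/2 = 14·10/2 = 70 kN
Load 2 — applied couple M₀=19 kN·m at a=10/3 m (b=L-a=20/3):
  R_A = M₀/L = 19/10 kN
  R_B = -M₀/L = -19/10 kN
Load 3 — applied couple M₀=19 kN·m at a=6 m (b=L-a=4):
  R_A = M₀/L = 19/10 kN
  R_B = -M₀/L = -19/10 kN
Superposition: R_A = 369/5 kN, R_B = 331/5 kN

R_A = 369/5 kN, R_B = 331/5 kN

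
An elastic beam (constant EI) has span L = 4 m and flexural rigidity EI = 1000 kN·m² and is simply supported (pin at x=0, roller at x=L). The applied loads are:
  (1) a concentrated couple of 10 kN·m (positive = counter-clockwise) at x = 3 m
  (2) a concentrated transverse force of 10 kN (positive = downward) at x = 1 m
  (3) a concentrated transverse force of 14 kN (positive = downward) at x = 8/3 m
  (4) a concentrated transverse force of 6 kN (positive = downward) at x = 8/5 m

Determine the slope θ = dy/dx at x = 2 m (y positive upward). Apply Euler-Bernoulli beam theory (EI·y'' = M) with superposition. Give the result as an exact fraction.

Load 1 — applied couple M₀=10 kN·m at a=3 m (b=L-a=1):
  θ_1 = (M₀x²/(2L)+C₁)/EI  [x≤a] with C₁=M₀(3b²-L²)/(6L)=-65/12 = (10·2²/(2·4)+(-65/12))/1000 = -1/2400 rad
Load 2 — point force P=10 kN at a=1 m (b=L-a=3):
  θ_2 = -Pa(2L²-6Lx+3x²+a²)/(6LEI)  [x>a] = -10·1·(2·4²-6·4·2+3·2²+1²)/(6·4·1000) = 1/800 rad
Load 3 — point force P=14 kN at a=8/3 m (b=L-a=4/3):
  θ_3 = -Pb(L²-b²-3x²)/(6LEI)  [x≤a] = -14·(4/3)·(4²-(4/3)²-3·2²)/(6·4·1000) = -7/4050 rad
Load 4 — point force P=6 kN at a=8/5 m (b=L-a=12/5):
  θ_4 = -Pa(2L²-6Lx+3x²+a²)/(6LEI)  [x>a] = -6·(8/5)·(2·4²-6·4·2+3·2²+(8/5)²)/(6·4·1000) = 9/15625 rad
Superposition: θ = Σ θ_i = -6461/20250000 rad ≈ -0.000319 rad

θ(2) = -6461/20250000 rad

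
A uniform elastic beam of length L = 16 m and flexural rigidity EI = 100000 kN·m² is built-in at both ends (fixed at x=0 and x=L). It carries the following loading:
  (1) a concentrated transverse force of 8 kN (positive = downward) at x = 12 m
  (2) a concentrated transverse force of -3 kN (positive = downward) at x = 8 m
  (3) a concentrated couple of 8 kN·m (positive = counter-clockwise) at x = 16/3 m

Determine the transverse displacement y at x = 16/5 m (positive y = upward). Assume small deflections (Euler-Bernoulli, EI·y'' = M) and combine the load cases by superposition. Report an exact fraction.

Load 1 — point force P=8 kN at a=12 m (b=L-a=4):
  y_1 = -Pb²x²(3aL-(3a+b)x)/(6L³EI)  [x≤a] = -8·4²·(16/5)²·(3·12·16-(3·12+4)·(16/5))/(6·16³·100000) = -56/234375 m
Load 2 — point force P=-3 kN at a=8 m (b=L-a=8):
  y_2 = -Pb²x²(3aL-(3a+b)x)/(6L³EI)  [x≤a] = -(-3)·8²·(16/5)²·(3·8·16-(3·8+8)·(16/5))/(6·16³·100000) = 88/390625 m
Load 3 — applied couple M₀=8 kN·m at a=16/3 m (b=L-a=32/3):
  y_3 = (R_Ax³/6 - M_Ax²/2)/EI  [x≤a] with R_A=2/3, M_A=0 = ((2/3)·(16/5)³/6 - 0·(16/5)²/2)/100000 = 128/3515625 m
Superposition: y = Σ y_i = 16/703125 m ≈ 0.000023 m

y(16/5) = 16/703125 m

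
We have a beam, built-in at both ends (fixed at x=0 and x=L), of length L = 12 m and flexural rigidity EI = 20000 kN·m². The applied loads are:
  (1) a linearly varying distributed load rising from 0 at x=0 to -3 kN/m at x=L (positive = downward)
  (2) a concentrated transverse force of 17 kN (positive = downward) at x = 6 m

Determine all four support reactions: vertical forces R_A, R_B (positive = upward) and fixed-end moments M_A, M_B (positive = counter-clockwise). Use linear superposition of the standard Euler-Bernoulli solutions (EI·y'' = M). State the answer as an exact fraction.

R_A = 31/10 kN, M_A = 111/10 kN·m, R_B = -41/10 kN, M_B = -39/10 kN·m

Load 1 — triangular load w₀=-3 kN/m (0→w₀ over full span):
  R_A = 3w₀L/20 = 3·(-3)·12/20 = -27/5 kN
  M_A = w₀L²/30 = (-3)·12²/30 = -72/5 kN·m
  R_B = 7w₀L/20 = 7·(-3)·12/20 = -63/5 kN
  M_B = -w₀L²/20 = -(-3)·12²/20 = 108/5 kN·m
Load 2 — point force P=17 kN at a=6 m (b=L-a=6):
  R_A = Pb²(3a+b)/L³ = 17·6²·(3·6+6)/12³ = 17/2 kN
  M_A = Pab²/L² = 17·6·6²/12² = 51/2 kN·m
  R_B = Pa²(a+3b)/L³ = 17·6²·(6+3·6)/12³ = 17/2 kN
  M_B = -Pa²b/L² = -17·6²·6/12² = -51/2 kN·m
Superposition: R_A = 31/10 kN, M_A = 111/10 kN·m, R_B = -41/10 kN, M_B = -39/10 kN·m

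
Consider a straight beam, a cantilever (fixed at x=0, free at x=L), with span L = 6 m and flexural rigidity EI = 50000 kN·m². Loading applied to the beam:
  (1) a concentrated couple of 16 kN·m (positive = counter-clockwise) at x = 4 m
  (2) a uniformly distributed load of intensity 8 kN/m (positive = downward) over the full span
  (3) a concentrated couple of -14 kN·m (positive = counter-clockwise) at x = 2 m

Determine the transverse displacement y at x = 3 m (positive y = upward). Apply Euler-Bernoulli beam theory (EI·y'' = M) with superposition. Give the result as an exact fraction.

Load 1 — applied couple M₀=16 kN·m at a=4 m (b=L-a=2):
  y_1 = M₀x²/(2EI)  [x≤a] = 16·3²/(2·50000) = 9/6250 m
Load 2 — uniform load w=8 kN/m over full span:
  y_2 = -wx²(x²-4Lx+6L²)/(24EI) = -8·3²·(3²-4·6·3+6·6²)/(24·50000) = -459/50000 m
Load 3 — applied couple M₀=-14 kN·m at a=2 m (b=L-a=4):
  y_3 = M₀a(2x-a)/(2EI)  [x>a] = (-14)·2·(2·3-2)/(2·50000) = -7/6250 m
Superposition: y = Σ y_i = -443/50000 m ≈ -0.008860 m

y(3) = -443/50000 m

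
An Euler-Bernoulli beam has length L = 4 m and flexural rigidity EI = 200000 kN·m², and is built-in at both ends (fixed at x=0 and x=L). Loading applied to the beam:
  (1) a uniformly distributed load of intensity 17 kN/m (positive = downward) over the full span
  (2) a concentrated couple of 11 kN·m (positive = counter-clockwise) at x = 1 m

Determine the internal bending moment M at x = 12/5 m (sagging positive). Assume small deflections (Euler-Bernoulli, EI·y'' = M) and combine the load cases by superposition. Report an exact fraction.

Load 1 — uniform load w=17 kN/m over full span:
  M_1 = wLx/2 - wL²/12 - wx²/2 = 17·4·(12/5)/2 - 17·4²/12 - 17·(12/5)²/2 = 748/75 kN·m
Load 2 — applied couple M₀=11 kN·m at a=1 m (b=L-a=3):
  M_2 = R_Ax - M_A - M₀  [x>a] with R_A=99/32, M_A=-33/16 = (99/32)·(12/5) - (-33/16) - 11 = -121/80 kN·m
Superposition: M = Σ M_i = 10153/1200 kN·m ≈ 8.460833 kN·m

M(12/5) = 10153/1200 kN·m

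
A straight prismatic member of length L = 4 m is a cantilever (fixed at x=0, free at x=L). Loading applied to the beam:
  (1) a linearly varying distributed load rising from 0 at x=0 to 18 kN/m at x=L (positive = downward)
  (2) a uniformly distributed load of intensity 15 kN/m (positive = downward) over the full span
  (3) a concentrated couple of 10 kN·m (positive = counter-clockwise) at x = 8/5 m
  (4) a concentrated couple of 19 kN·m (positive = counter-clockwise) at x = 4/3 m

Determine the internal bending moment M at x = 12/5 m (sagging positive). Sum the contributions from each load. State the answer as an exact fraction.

Load 1 — triangular load w₀=18 kN/m (0→w₀ over full span):
  M_1 = w₀Lx/2 - w₀L²/3 - w₀x³/(6L) = 18·4·(12/5)/2 - 18·4²/3 - 18·(12/5)³/(6·4) = -2496/125 kN·m
Load 2 — uniform load w=15 kN/m over full span:
  M_2 = -w(L-x)²/2 = -15·(4-(12/5))²/2 = -96/5 kN·m
Load 3 — applied couple M₀=10 kN·m at a=8/5 m (b=L-a=12/5):
  M_3 = 0  [x>a] = 0 kN·m
Load 4 — applied couple M₀=19 kN·m at a=4/3 m (b=L-a=8/3):
  M_4 = 0  [x>a] = 0 kN·m
Superposition: M = Σ M_i = -4896/125 kN·m ≈ -39.168000 kN·m

M(12/5) = -4896/125 kN·m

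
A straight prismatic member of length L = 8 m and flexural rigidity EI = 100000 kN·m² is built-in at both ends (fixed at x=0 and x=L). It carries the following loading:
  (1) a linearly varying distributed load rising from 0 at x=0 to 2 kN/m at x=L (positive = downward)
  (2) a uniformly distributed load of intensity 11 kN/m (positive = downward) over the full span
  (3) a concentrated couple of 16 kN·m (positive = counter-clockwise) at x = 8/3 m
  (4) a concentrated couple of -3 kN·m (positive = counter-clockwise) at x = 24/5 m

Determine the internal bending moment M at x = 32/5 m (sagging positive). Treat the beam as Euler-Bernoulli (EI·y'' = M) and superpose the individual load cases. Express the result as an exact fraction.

Load 1 — triangular load w₀=2 kN/m (0→w₀ over full span):
  M_1 = 3w₀Lx/20 - w₀L²/30 - w₀x³/(6L) = 3·2·8·(32/5)/20 - 2·8²/30 - 2·(32/5)³/(6·8) = 64/375 kN·m
Load 2 — uniform load w=11 kN/m over full span:
  M_2 = wLx/2 - wL²/12 - wx²/2 = 11·8·(32/5)/2 - 11·8²/12 - 11·(32/5)²/2 = -176/75 kN·m
Load 3 — applied couple M₀=16 kN·m at a=8/3 m (b=L-a=16/3):
  M_3 = R_Ax - M_A - M₀  [x>a] with R_A=8/3, M_A=0 = (8/3)·(32/5) - 0 - 16 = 16/15 kN·m
Load 4 — applied couple M₀=-3 kN·m at a=24/5 m (b=L-a=16/5):
  M_4 = R_Ax - M_A - M₀  [x>a] with R_A=-27/50, M_A=-24/25 = (-27/50)·(32/5) - (-24/25) - (-3) = 63/125 kN·m
Superposition: M = Σ M_i = -227/375 kN·m ≈ -0.605333 kN·m

M(32/5) = -227/375 kN·m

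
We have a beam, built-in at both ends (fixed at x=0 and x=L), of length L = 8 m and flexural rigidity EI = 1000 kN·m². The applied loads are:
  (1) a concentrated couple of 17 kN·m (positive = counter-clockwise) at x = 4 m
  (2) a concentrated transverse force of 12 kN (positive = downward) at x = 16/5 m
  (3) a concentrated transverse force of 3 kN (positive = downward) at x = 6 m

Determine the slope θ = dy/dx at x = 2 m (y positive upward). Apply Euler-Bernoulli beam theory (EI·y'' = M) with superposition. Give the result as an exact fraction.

Load 1 — applied couple M₀=17 kN·m at a=4 m (b=L-a=4):
  θ_1 = (R_Ax²/2 - M_Ax)/EI  [x≤a] with R_A=51/16, M_A=17/4 = ((51/16)·2²/2 - (17/4)·2)/1000 = -17/8000 rad
Load 2 — point force P=12 kN at a=16/5 m (b=L-a=24/5):
  θ_2 = -Pb²x(2aL-(3a+b)x)/(2L³EI)  [x≤a] = -12·(24/5)²·2·(2·(16/5)·8-(3·(16/5)+(24/5))·2)/(2·8³·1000) = -189/15625 rad
Load 3 — point force P=3 kN at a=6 m (b=L-a=2):
  θ_3 = -Pb²x(2aL-(3a+b)x)/(2L³EI)  [x≤a] = -3·2²·2·(2·6·8-(3·6+2)·2)/(2·8³·1000) = -21/16000 rad
Superposition: θ = Σ θ_i = -31067/2000000 rad ≈ -0.015534 rad

θ(2) = -31067/2000000 rad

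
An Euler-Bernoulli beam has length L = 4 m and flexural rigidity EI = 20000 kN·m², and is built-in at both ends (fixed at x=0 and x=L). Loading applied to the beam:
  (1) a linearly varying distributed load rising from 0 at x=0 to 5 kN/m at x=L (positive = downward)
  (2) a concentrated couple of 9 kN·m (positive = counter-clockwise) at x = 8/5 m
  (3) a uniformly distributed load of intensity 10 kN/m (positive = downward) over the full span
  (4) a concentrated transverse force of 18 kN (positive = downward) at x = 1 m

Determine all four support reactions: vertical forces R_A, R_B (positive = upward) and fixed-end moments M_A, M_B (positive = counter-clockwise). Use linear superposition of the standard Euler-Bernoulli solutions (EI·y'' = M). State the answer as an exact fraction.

Load 1 — triangular load w₀=5 kN/m (0→w₀ over full span):
  R_A = 3w₀L/20 = 3·5·4/20 = 3 kN
  M_A = w₀L²/30 = 5·4²/30 = 8/3 kN·m
  R_B = 7w₀L/20 = 7·5·4/20 = 7 kN
  M_B = -w₀L²/20 = -5·4²/20 = -4 kN·m
Load 2 — applied couple M₀=9 kN·m at a=8/5 m (b=L-a=12/5):
  R_A = 6M₀ab/L³ = 6·9·(8/5)·(12/5)/4³ = 81/25 kN
  M_A = M₀b(2a-b)/L² = 9·(12/5)·(2·(8/5)-(12/5))/4² = 27/25 kN·m
  R_B = -6M₀ab/L³ = -6·9·(8/5)·(12/5)/4³ = -81/25 kN
  M_B = M₀a(2b-a)/L² = 9·(8/5)·(2·(12/5)-(8/5))/4² = 72/25 kN·m
Load 3 — uniform load w=10 kN/m over full span:
  R_A = wL/2 = 10·4/2 = 20 kN
  M_A = wL²/12 = 10·4²/12 = 40/3 kN·m
  R_B = wL/2 = 10·4/2 = 20 kN
  M_B = -wL²/12 = -10·4²/12 = -40/3 kN·m
Load 4 — point force P=18 kN at a=1 m (b=L-a=3):
  R_A = Pb²(3a+b)/L³ = 18·3²·(3·1+3)/4³ = 243/16 kN
  M_A = Pab²/L² = 18·1·3²/4² = 81/8 kN·m
  R_B = Pa²(a+3b)/L³ = 18·1²·(1+3·3)/4³ = 45/16 kN
  M_B = -Pa²b/L² = -18·1²·3/4² = -27/8 kN·m
Superposition: R_A = 16571/400 kN, M_A = 5441/200 kN·m, R_B = 10629/400 kN, M_B = -10697/600 kN·m

R_A = 16571/400 kN, M_A = 5441/200 kN·m, R_B = 10629/400 kN, M_B = -10697/600 kN·m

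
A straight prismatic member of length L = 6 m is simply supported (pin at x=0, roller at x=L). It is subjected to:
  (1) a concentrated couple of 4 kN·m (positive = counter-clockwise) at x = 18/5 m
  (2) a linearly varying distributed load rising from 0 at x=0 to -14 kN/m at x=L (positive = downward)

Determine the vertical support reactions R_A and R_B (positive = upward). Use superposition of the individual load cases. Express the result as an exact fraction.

Load 1 — applied couple M₀=4 kN·m at a=18/5 m (b=L-a=12/5):
  R_A = M₀/L = 4/6 = 2/3 kN
  R_B = -M₀/L = -4/6 = -2/3 kN
Load 2 — triangular load w₀=-14 kN/m (0→w₀ over full span):
  R_A = w₀L/6 = (-14)·6/6 = -14 kN
  R_B = w₀L/3 = (-14)·6/3 = -28 kN
Superposition: R_A = -40/3 kN, R_B = -86/3 kN

R_A = -40/3 kN, R_B = -86/3 kN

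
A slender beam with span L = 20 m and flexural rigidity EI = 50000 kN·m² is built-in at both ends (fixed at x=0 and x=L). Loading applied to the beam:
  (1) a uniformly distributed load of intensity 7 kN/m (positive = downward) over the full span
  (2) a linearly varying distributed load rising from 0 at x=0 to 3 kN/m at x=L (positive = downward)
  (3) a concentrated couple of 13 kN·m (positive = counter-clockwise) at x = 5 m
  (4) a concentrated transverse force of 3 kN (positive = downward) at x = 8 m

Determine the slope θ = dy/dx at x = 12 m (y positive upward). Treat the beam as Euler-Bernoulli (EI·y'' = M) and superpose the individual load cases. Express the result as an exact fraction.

Load 1 — uniform load w=7 kN/m over full span:
  θ_1 = -wx(L-x)(L-2x)/(12EI) = -7·12·(20-12)·(20-2·12)/(12·50000) = 14/3125 rad
Load 2 — triangular load w₀=3 kN/m (0→w₀ over full span):
  θ_2 = -w₀(2x(L-x)(L-2x)(x+2L)+x²(L-x)²)/(120LEI) = -3·(2·12·(20-12)·(20-2·12)·(12+2·20)+12²·(20-12)²)/(120·20·50000) = 12/15625 rad
Load 3 — applied couple M₀=13 kN·m at a=5 m (b=L-a=15):
  θ_3 = (R_Ax²/2 - M_Ax - M₀(x-a))/EI  [x>a] with R_A=117/160, M_A=-39/16 = ((117/160)·12²/2 - (-39/16)·12 - 13·(12-5))/50000 = -91/500000 rad
Load 4 — point force P=3 kN at a=8 m (b=L-a=12):
  θ_4 = Pa²(L-x)(2bL-(3b+a)(L-x))/(2L³EI)  [x>a] = 3·8²·(20-12)·(2·12·20-(3·12+8)·(20-12))/(2·20³·50000) = 96/390625 rad
Superposition: θ = Σ θ_i = 66397/12500000 rad ≈ 0.005312 rad

θ(12) = 66397/12500000 rad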